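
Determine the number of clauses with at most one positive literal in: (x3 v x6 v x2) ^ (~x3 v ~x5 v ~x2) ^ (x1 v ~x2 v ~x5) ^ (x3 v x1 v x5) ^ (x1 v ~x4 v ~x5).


A Horn clause has at most one positive literal.
Clause 1: 3 positive lit(s) -> not Horn
Clause 2: 0 positive lit(s) -> Horn
Clause 3: 1 positive lit(s) -> Horn
Clause 4: 3 positive lit(s) -> not Horn
Clause 5: 1 positive lit(s) -> Horn
Total Horn clauses = 3.

3


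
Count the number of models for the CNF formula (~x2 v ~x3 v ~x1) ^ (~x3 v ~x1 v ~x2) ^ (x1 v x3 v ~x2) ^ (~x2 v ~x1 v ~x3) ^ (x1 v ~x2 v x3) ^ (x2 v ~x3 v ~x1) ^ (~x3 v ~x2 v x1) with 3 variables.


Enumerate all 8 truth assignments over 3 variables.
Test each against every clause.
Satisfying assignments found: 4.

4


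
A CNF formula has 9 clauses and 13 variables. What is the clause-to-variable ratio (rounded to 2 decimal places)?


Clause-to-variable ratio = clauses / variables.
9 / 13 = 0.69.

0.69


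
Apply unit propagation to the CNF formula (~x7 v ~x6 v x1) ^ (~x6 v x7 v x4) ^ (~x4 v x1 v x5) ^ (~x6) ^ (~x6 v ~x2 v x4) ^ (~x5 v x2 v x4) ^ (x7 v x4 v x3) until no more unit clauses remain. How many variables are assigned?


Unit propagation repeatedly assigns the literal in any unit clause, then simplifies.
Assignments in order: x6 = F.
No further unit clauses remain.
Total variables assigned = 1.

1


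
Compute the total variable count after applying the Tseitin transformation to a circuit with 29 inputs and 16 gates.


The Tseitin transformation introduces one auxiliary variable per gate.
Total variables = inputs + gates = 29 + 16 = 45.

45


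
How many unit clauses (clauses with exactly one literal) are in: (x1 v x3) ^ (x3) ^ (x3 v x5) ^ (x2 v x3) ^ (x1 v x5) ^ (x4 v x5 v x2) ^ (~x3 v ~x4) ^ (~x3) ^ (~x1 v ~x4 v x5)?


A unit clause contains exactly one literal.
Unit clauses found: (x3), (~x3).
Count = 2.

2


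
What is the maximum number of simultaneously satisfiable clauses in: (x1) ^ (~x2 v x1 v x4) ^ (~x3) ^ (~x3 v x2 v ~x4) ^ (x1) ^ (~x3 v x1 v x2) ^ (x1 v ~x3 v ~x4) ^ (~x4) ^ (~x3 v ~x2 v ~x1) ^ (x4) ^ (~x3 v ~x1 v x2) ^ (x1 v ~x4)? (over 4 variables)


Enumerate all 16 truth assignments.
For each, count how many of the 12 clauses are satisfied.
The formula is not fully satisfiable, so the maximum is below 12.
Maximum simultaneously satisfiable clauses = 11.

11


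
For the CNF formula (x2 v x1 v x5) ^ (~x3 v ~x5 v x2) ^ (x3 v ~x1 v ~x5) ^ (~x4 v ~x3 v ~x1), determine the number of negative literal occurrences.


Scan each clause for negated literals.
Clause 1: 0 negative; Clause 2: 2 negative; Clause 3: 2 negative; Clause 4: 3 negative.
Total negative literal occurrences = 7.

7


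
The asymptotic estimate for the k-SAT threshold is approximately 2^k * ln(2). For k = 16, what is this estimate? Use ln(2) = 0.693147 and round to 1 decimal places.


Using the asymptotic formula: threshold ~ 2^k * ln(2).
2^16 = 65536.
65536 * 0.693147 = 45426.1.

45426.1


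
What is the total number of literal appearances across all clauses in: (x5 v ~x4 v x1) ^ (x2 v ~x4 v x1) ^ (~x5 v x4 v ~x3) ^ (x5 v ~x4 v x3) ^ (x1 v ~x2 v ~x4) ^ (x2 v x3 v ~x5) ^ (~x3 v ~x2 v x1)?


Clause lengths: 3, 3, 3, 3, 3, 3, 3.
Sum = 3 + 3 + 3 + 3 + 3 + 3 + 3 = 21.

21


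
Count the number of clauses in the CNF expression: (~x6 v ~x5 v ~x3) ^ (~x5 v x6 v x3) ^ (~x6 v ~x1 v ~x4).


Each group enclosed in parentheses joined by ^ is one clause.
Counting the conjuncts: 3 clauses.

3


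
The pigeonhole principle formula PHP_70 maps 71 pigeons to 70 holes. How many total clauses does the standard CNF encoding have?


The PHP encoding has two parts:
1) At-least-one-hole clauses: 71 (one per pigeon, each with 70 literals).
2) At-most-one-pigeon-per-hole clauses: 70 holes * C(71,2) = 70 * 2485 = 173950.
Total clauses = 71 + 173950 = 174021.

174021


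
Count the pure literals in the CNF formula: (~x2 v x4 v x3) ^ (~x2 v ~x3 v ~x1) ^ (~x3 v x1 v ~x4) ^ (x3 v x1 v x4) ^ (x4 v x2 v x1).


A pure literal appears in only one polarity across all clauses.
No pure literals found.
Count = 0.

0


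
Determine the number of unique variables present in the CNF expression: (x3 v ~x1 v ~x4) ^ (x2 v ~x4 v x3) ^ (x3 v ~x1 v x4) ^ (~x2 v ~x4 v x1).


Identify each distinct variable in the formula.
Variables found: x1, x2, x3, x4.
Total distinct variables = 4.

4


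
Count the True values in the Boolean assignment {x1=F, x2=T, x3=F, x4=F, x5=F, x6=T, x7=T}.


The weight is the number of variables assigned True.
True variables: x2, x6, x7.
Weight = 3.

3


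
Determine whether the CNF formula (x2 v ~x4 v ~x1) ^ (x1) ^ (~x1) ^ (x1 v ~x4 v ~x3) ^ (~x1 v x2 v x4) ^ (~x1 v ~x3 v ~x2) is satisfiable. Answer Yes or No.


Check all 16 possible truth assignments.
Number of satisfying assignments found: 0.
The formula is unsatisfiable.

No


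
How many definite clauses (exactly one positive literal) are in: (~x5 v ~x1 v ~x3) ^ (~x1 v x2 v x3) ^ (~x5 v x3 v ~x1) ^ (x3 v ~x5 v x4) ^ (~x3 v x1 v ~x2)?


A definite clause has exactly one positive literal.
Clause 1: 0 positive -> not definite
Clause 2: 2 positive -> not definite
Clause 3: 1 positive -> definite
Clause 4: 2 positive -> not definite
Clause 5: 1 positive -> definite
Definite clause count = 2.

2


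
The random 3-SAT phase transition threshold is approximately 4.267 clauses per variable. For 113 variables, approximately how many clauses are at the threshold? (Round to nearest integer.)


The 3-SAT phase transition occurs at approximately 4.267 clauses per variable.
m = 4.267 * 113 = 482.171.
Rounded to nearest integer: 482.

482


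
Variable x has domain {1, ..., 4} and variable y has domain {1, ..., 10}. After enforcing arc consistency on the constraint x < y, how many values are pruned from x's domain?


For the constraint x < y, x needs a supporting value in y's domain.
x can be at most 9 (one less than y's maximum).
Valid x values from domain: 4 out of 4.
Pruned = 4 - 4 = 0.

0


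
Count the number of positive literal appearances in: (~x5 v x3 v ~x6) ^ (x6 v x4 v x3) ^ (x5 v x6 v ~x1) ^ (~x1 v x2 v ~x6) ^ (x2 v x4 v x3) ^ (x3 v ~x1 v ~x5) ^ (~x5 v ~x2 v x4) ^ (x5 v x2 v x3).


Scan each clause for unnegated literals.
Clause 1: 1 positive; Clause 2: 3 positive; Clause 3: 2 positive; Clause 4: 1 positive; Clause 5: 3 positive; Clause 6: 1 positive; Clause 7: 1 positive; Clause 8: 3 positive.
Total positive literal occurrences = 15.

15


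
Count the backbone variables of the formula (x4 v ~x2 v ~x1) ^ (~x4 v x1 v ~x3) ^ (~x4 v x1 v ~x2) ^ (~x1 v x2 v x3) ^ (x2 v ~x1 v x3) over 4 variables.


Find all satisfying assignments: 9 model(s).
Check which variables have the same value in every model.
No variable is fixed across all models.
Backbone size = 0.

0


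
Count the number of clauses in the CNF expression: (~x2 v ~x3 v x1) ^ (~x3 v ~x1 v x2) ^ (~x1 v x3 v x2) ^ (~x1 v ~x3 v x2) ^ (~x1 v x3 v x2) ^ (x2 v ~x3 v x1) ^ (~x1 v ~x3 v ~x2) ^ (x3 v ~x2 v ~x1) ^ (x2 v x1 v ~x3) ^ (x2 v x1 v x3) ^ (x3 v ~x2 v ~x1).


Each group enclosed in parentheses joined by ^ is one clause.
Counting the conjuncts: 11 clauses.

11


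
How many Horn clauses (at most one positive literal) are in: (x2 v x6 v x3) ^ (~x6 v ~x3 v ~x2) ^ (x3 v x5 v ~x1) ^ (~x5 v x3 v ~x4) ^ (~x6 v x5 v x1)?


A Horn clause has at most one positive literal.
Clause 1: 3 positive lit(s) -> not Horn
Clause 2: 0 positive lit(s) -> Horn
Clause 3: 2 positive lit(s) -> not Horn
Clause 4: 1 positive lit(s) -> Horn
Clause 5: 2 positive lit(s) -> not Horn
Total Horn clauses = 2.

2


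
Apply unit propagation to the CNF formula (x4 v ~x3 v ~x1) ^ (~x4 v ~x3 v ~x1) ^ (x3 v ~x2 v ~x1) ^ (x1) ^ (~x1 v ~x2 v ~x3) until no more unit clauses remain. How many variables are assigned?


Unit propagation repeatedly assigns the literal in any unit clause, then simplifies.
Assignments in order: x1 = T.
No further unit clauses remain.
Total variables assigned = 1.

1


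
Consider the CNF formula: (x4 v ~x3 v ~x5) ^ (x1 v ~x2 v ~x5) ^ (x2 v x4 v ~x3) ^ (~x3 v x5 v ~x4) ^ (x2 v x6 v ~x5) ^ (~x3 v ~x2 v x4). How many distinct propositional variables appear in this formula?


Identify each distinct variable in the formula.
Variables found: x1, x2, x3, x4, x5, x6.
Total distinct variables = 6.

6


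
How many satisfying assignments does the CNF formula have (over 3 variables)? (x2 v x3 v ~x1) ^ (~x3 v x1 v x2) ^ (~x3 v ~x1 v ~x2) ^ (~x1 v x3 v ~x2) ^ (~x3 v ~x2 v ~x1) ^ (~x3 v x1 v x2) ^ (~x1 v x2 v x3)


Enumerate all 8 truth assignments over 3 variables.
Test each against every clause.
Satisfying assignments found: 4.

4


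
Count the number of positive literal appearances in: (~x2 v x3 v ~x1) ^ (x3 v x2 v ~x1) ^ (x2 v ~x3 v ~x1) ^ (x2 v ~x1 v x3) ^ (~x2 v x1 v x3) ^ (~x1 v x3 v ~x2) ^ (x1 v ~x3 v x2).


Scan each clause for unnegated literals.
Clause 1: 1 positive; Clause 2: 2 positive; Clause 3: 1 positive; Clause 4: 2 positive; Clause 5: 2 positive; Clause 6: 1 positive; Clause 7: 2 positive.
Total positive literal occurrences = 11.

11


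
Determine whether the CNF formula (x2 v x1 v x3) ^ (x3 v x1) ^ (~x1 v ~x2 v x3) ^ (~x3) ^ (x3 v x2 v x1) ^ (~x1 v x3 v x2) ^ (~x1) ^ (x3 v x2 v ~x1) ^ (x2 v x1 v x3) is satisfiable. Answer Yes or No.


Check all 8 possible truth assignments.
Number of satisfying assignments found: 0.
The formula is unsatisfiable.

No


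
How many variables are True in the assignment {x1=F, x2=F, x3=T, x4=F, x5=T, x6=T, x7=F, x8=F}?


The weight is the number of variables assigned True.
True variables: x3, x5, x6.
Weight = 3.

3


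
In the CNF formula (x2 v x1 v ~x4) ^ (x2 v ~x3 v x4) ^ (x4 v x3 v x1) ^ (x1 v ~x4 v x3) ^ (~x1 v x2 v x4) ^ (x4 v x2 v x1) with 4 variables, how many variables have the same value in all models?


Find all satisfying assignments: 8 model(s).
Check which variables have the same value in every model.
No variable is fixed across all models.
Backbone size = 0.

0


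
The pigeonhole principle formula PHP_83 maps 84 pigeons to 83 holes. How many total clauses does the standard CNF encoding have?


The PHP encoding has two parts:
1) At-least-one-hole clauses: 84 (one per pigeon, each with 83 literals).
2) At-most-one-pigeon-per-hole clauses: 83 holes * C(84,2) = 83 * 3486 = 289338.
Total clauses = 84 + 289338 = 289422.

289422


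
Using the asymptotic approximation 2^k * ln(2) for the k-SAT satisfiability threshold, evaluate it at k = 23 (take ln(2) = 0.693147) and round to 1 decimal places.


Using the asymptotic formula: threshold ~ 2^k * ln(2).
2^23 = 8388608.
8388608 * 0.693147 = 5814538.5.

5814538.5


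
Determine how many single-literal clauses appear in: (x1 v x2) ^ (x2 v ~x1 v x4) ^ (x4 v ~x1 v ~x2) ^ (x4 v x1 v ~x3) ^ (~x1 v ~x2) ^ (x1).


A unit clause contains exactly one literal.
Unit clauses found: (x1).
Count = 1.

1


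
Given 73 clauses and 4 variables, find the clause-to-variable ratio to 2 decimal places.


Clause-to-variable ratio = clauses / variables.
73 / 4 = 18.25.

18.25


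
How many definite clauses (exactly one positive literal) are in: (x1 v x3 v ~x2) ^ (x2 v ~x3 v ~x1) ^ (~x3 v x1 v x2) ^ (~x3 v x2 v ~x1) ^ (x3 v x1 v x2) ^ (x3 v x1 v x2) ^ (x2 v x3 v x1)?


A definite clause has exactly one positive literal.
Clause 1: 2 positive -> not definite
Clause 2: 1 positive -> definite
Clause 3: 2 positive -> not definite
Clause 4: 1 positive -> definite
Clause 5: 3 positive -> not definite
Clause 6: 3 positive -> not definite
Clause 7: 3 positive -> not definite
Definite clause count = 2.

2


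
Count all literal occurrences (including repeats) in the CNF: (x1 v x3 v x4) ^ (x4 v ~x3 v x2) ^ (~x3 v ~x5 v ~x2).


Clause lengths: 3, 3, 3.
Sum = 3 + 3 + 3 = 9.

9


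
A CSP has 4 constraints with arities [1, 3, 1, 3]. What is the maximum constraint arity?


The arities are: 1, 3, 1, 3.
Scan for the maximum value.
Maximum arity = 3.

3


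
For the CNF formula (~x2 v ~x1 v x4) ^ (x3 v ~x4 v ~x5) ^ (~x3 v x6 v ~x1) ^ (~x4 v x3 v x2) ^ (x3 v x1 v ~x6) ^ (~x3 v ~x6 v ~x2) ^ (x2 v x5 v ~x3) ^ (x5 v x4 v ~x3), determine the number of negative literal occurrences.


Scan each clause for negated literals.
Clause 1: 2 negative; Clause 2: 2 negative; Clause 3: 2 negative; Clause 4: 1 negative; Clause 5: 1 negative; Clause 6: 3 negative; Clause 7: 1 negative; Clause 8: 1 negative.
Total negative literal occurrences = 13.

13


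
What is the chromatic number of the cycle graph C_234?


A cycle on an even number of vertices is bipartite: alternate two colors around the cycle.
Since 234 is even, two colors suffice, and at least two are needed because the graph has edges.
Chromatic number = 2.

2


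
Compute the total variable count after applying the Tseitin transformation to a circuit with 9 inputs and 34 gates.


The Tseitin transformation introduces one auxiliary variable per gate.
Total variables = inputs + gates = 9 + 34 = 43.

43


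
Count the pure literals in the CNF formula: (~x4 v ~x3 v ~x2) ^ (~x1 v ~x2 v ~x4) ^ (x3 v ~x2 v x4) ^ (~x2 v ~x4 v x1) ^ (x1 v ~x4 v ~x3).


A pure literal appears in only one polarity across all clauses.
Pure literals: x2 (negative only).
Count = 1.

1


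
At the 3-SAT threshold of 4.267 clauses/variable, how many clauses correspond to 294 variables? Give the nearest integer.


The 3-SAT phase transition occurs at approximately 4.267 clauses per variable.
m = 4.267 * 294 = 1254.498.
Rounded to nearest integer: 1254.

1254


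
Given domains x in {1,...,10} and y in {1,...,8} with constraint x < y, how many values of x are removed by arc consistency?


For the constraint x < y, x needs a supporting value in y's domain.
x can be at most 7 (one less than y's maximum).
Valid x values from domain: 7 out of 10.
Pruned = 10 - 7 = 3.

3


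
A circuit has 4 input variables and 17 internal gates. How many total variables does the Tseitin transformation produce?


The Tseitin transformation introduces one auxiliary variable per gate.
Total variables = inputs + gates = 4 + 17 = 21.

21


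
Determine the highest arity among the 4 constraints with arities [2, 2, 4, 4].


The arities are: 2, 2, 4, 4.
Scan for the maximum value.
Maximum arity = 4.

4


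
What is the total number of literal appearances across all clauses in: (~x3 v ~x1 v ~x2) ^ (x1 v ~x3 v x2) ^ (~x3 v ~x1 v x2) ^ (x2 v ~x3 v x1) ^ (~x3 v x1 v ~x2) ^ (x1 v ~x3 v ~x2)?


Clause lengths: 3, 3, 3, 3, 3, 3.
Sum = 3 + 3 + 3 + 3 + 3 + 3 = 18.

18


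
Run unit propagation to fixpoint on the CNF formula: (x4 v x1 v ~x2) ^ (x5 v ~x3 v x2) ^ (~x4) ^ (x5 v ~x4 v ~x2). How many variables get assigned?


Unit propagation repeatedly assigns the literal in any unit clause, then simplifies.
Assignments in order: x4 = F.
No further unit clauses remain.
Total variables assigned = 1.

1


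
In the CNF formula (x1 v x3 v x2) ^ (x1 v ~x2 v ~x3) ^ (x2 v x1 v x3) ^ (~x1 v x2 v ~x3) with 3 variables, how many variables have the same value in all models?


Find all satisfying assignments: 5 model(s).
Check which variables have the same value in every model.
No variable is fixed across all models.
Backbone size = 0.

0


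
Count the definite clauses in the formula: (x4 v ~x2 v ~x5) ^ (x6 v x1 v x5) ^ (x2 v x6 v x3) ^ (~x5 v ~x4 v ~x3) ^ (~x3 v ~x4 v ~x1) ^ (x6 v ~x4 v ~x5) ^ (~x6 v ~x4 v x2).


A definite clause has exactly one positive literal.
Clause 1: 1 positive -> definite
Clause 2: 3 positive -> not definite
Clause 3: 3 positive -> not definite
Clause 4: 0 positive -> not definite
Clause 5: 0 positive -> not definite
Clause 6: 1 positive -> definite
Clause 7: 1 positive -> definite
Definite clause count = 3.

3


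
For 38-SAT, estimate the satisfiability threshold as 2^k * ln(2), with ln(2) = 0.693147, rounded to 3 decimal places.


Using the asymptotic formula: threshold ~ 2^k * ln(2).
2^38 = 274877906944.
274877906944 * 0.693147 = 190530796564.513.

190530796564.513


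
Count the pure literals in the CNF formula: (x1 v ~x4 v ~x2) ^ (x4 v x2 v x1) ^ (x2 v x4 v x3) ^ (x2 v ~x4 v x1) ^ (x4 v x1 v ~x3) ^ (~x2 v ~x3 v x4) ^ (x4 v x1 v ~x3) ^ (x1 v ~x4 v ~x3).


A pure literal appears in only one polarity across all clauses.
Pure literals: x1 (positive only).
Count = 1.

1


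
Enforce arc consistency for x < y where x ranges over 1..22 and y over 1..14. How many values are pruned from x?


For the constraint x < y, x needs a supporting value in y's domain.
x can be at most 13 (one less than y's maximum).
Valid x values from domain: 13 out of 22.
Pruned = 22 - 13 = 9.

9


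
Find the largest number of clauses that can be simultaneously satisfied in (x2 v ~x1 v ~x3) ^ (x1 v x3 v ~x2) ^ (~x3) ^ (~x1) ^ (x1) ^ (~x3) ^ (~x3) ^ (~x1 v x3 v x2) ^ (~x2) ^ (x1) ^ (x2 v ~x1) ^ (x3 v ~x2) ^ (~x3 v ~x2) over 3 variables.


Enumerate all 8 truth assignments.
For each, count how many of the 13 clauses are satisfied.
The formula is not fully satisfiable, so the maximum is below 13.
Maximum simultaneously satisfiable clauses = 11.

11


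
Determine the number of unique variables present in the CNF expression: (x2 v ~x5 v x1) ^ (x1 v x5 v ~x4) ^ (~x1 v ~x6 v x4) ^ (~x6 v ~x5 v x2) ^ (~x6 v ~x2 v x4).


Identify each distinct variable in the formula.
Variables found: x1, x2, x4, x5, x6.
Total distinct variables = 5.

5


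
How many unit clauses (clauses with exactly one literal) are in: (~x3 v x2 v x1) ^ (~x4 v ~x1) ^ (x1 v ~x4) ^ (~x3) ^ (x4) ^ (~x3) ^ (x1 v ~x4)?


A unit clause contains exactly one literal.
Unit clauses found: (~x3), (x4), (~x3).
Count = 3.

3


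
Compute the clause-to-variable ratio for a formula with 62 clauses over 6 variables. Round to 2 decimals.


Clause-to-variable ratio = clauses / variables.
62 / 6 = 10.33.

10.33


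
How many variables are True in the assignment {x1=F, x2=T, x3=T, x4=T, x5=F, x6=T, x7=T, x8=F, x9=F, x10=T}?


The weight is the number of variables assigned True.
True variables: x2, x3, x4, x6, x7, x10.
Weight = 6.

6


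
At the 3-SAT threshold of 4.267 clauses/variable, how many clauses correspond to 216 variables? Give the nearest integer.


The 3-SAT phase transition occurs at approximately 4.267 clauses per variable.
m = 4.267 * 216 = 921.672.
Rounded to nearest integer: 922.

922


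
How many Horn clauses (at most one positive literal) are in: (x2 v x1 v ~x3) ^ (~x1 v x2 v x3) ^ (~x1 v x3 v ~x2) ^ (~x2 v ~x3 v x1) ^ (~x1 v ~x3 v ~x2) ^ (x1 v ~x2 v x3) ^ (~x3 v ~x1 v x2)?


A Horn clause has at most one positive literal.
Clause 1: 2 positive lit(s) -> not Horn
Clause 2: 2 positive lit(s) -> not Horn
Clause 3: 1 positive lit(s) -> Horn
Clause 4: 1 positive lit(s) -> Horn
Clause 5: 0 positive lit(s) -> Horn
Clause 6: 2 positive lit(s) -> not Horn
Clause 7: 1 positive lit(s) -> Horn
Total Horn clauses = 4.

4


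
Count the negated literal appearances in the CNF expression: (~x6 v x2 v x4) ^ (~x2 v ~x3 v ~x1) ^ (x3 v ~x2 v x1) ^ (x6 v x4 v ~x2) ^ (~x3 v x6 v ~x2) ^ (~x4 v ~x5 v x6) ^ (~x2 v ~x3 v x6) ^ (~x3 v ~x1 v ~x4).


Scan each clause for negated literals.
Clause 1: 1 negative; Clause 2: 3 negative; Clause 3: 1 negative; Clause 4: 1 negative; Clause 5: 2 negative; Clause 6: 2 negative; Clause 7: 2 negative; Clause 8: 3 negative.
Total negative literal occurrences = 15.

15


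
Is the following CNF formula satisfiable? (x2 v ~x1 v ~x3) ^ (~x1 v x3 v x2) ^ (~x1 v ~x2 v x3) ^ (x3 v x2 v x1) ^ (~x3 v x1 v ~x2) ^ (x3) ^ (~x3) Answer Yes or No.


Check all 8 possible truth assignments.
Number of satisfying assignments found: 0.
The formula is unsatisfiable.

No


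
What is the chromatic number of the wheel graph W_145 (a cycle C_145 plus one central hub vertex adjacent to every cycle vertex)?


W_145 consists of the cycle C_145 together with a hub vertex adjacent to every cycle vertex.
The cycle C_145 needs 3 colors (odd cycle -> 3).
The hub is adjacent to every cycle vertex, so it must receive a new color distinct from all of them.
Chromatic number = 3 + 1 = 4.

4


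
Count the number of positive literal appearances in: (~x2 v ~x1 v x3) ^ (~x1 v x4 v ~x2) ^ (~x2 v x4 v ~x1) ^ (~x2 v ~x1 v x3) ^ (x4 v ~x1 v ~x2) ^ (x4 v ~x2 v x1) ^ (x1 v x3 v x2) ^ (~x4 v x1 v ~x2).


Scan each clause for unnegated literals.
Clause 1: 1 positive; Clause 2: 1 positive; Clause 3: 1 positive; Clause 4: 1 positive; Clause 5: 1 positive; Clause 6: 2 positive; Clause 7: 3 positive; Clause 8: 1 positive.
Total positive literal occurrences = 11.

11


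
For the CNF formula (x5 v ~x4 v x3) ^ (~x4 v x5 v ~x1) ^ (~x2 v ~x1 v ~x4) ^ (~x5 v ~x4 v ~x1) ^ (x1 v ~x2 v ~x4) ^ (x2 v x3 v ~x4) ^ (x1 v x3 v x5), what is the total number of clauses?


Each group enclosed in parentheses joined by ^ is one clause.
Counting the conjuncts: 7 clauses.

7


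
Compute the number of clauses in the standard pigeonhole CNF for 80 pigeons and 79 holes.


The PHP encoding has two parts:
1) At-least-one-hole clauses: 80 (one per pigeon, each with 79 literals).
2) At-most-one-pigeon-per-hole clauses: 79 holes * C(80,2) = 79 * 3160 = 249640.
Total clauses = 80 + 249640 = 249720.

249720


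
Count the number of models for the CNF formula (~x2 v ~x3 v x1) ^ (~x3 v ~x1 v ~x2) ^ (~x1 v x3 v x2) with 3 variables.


Enumerate all 8 truth assignments over 3 variables.
Test each against every clause.
Satisfying assignments found: 5.

5


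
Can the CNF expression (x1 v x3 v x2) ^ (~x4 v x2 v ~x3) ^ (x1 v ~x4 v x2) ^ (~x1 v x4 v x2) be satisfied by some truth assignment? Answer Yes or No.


Check all 16 possible truth assignments.
Number of satisfying assignments found: 10.
The formula is satisfiable.

Yes


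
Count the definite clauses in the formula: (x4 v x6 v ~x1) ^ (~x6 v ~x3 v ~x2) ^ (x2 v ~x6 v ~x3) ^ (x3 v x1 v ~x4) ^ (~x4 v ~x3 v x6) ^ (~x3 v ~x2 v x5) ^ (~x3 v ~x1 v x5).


A definite clause has exactly one positive literal.
Clause 1: 2 positive -> not definite
Clause 2: 0 positive -> not definite
Clause 3: 1 positive -> definite
Clause 4: 2 positive -> not definite
Clause 5: 1 positive -> definite
Clause 6: 1 positive -> definite
Clause 7: 1 positive -> definite
Definite clause count = 4.

4


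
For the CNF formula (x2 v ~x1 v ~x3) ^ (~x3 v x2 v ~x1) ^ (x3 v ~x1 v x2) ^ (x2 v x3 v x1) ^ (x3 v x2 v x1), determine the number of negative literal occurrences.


Scan each clause for negated literals.
Clause 1: 2 negative; Clause 2: 2 negative; Clause 3: 1 negative; Clause 4: 0 negative; Clause 5: 0 negative.
Total negative literal occurrences = 5.

5


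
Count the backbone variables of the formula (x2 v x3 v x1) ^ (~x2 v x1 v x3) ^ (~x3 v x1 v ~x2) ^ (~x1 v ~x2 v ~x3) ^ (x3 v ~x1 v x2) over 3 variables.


Find all satisfying assignments: 3 model(s).
Check which variables have the same value in every model.
No variable is fixed across all models.
Backbone size = 0.

0


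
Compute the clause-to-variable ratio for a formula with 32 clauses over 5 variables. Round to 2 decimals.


Clause-to-variable ratio = clauses / variables.
32 / 5 = 6.4.

6.4


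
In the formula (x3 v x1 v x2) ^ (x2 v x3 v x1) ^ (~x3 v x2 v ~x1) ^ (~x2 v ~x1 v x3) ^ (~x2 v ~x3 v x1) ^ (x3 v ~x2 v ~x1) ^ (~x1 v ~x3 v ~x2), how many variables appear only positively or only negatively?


A pure literal appears in only one polarity across all clauses.
No pure literals found.
Count = 0.

0


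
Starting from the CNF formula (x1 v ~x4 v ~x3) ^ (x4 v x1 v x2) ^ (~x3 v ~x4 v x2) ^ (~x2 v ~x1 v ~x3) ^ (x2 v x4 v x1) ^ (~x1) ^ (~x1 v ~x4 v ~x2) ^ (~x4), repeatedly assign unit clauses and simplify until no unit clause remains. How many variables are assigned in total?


Unit propagation repeatedly assigns the literal in any unit clause, then simplifies.
Assignments in order: x1 = F, x4 = F, x2 = T.
No further unit clauses remain.
Total variables assigned = 3.

3


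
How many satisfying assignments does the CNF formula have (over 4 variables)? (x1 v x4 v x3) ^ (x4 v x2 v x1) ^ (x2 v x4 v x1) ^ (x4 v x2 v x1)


Enumerate all 16 truth assignments over 4 variables.
Test each against every clause.
Satisfying assignments found: 13.

13


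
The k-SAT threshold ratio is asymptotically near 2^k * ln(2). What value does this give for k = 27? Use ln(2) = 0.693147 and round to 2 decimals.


Using the asymptotic formula: threshold ~ 2^k * ln(2).
2^27 = 134217728.
134217728 * 0.693147 = 93032615.51.

93032615.51


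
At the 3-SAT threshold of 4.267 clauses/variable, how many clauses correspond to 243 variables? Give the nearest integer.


The 3-SAT phase transition occurs at approximately 4.267 clauses per variable.
m = 4.267 * 243 = 1036.881.
Rounded to nearest integer: 1037.

1037


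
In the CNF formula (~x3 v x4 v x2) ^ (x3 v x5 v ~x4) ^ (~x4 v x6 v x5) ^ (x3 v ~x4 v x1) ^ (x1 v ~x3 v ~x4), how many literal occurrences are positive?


Scan each clause for unnegated literals.
Clause 1: 2 positive; Clause 2: 2 positive; Clause 3: 2 positive; Clause 4: 2 positive; Clause 5: 1 positive.
Total positive literal occurrences = 9.

9


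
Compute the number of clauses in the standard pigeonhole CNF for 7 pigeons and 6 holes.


The PHP encoding has two parts:
1) At-least-one-hole clauses: 7 (one per pigeon, each with 6 literals).
2) At-most-one-pigeon-per-hole clauses: 6 holes * C(7,2) = 6 * 21 = 126.
Total clauses = 7 + 126 = 133.

133


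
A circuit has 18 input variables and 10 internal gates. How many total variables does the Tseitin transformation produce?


The Tseitin transformation introduces one auxiliary variable per gate.
Total variables = inputs + gates = 18 + 10 = 28.

28


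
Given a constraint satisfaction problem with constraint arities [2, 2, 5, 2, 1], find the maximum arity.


The arities are: 2, 2, 5, 2, 1.
Scan for the maximum value.
Maximum arity = 5.

5


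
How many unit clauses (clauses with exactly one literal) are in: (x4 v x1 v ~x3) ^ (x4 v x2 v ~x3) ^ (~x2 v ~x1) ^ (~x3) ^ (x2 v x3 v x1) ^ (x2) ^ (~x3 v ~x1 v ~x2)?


A unit clause contains exactly one literal.
Unit clauses found: (~x3), (x2).
Count = 2.

2


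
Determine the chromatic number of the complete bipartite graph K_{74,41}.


K_{74,41} is bipartite by definition: the two parts are independent sets, with every edge crossing between them.
Color all vertices in one part with color 1 and all vertices in the other part with color 2.
Since the graph has at least one edge, one color does not suffice.
Chromatic number = 2.

2


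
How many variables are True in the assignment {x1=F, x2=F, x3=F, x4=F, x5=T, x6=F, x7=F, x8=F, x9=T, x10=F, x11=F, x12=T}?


The weight is the number of variables assigned True.
True variables: x5, x9, x12.
Weight = 3.

3


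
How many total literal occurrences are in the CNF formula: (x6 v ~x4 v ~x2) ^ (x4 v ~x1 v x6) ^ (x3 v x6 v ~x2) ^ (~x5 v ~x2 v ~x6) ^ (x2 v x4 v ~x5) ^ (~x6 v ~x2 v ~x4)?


Clause lengths: 3, 3, 3, 3, 3, 3.
Sum = 3 + 3 + 3 + 3 + 3 + 3 = 18.

18


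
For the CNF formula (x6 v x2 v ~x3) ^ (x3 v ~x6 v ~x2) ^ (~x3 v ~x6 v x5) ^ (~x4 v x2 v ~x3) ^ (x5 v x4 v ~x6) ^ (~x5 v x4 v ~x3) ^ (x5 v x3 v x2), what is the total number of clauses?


Each group enclosed in parentheses joined by ^ is one clause.
Counting the conjuncts: 7 clauses.

7


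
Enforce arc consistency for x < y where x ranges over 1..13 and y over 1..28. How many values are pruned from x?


For the constraint x < y, x needs a supporting value in y's domain.
x can be at most 27 (one less than y's maximum).
Valid x values from domain: 13 out of 13.
Pruned = 13 - 13 = 0.

0


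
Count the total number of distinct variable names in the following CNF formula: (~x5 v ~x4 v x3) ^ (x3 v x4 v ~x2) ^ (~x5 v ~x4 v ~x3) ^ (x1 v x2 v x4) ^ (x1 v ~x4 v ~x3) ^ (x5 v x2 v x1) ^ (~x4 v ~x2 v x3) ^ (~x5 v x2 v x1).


Identify each distinct variable in the formula.
Variables found: x1, x2, x3, x4, x5.
Total distinct variables = 5.

5


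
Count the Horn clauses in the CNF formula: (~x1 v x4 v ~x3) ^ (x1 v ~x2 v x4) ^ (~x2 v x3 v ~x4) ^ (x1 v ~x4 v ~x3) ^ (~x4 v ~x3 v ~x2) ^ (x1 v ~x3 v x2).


A Horn clause has at most one positive literal.
Clause 1: 1 positive lit(s) -> Horn
Clause 2: 2 positive lit(s) -> not Horn
Clause 3: 1 positive lit(s) -> Horn
Clause 4: 1 positive lit(s) -> Horn
Clause 5: 0 positive lit(s) -> Horn
Clause 6: 2 positive lit(s) -> not Horn
Total Horn clauses = 4.

4


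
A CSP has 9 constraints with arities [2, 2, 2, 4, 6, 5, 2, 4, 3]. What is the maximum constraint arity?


The arities are: 2, 2, 2, 4, 6, 5, 2, 4, 3.
Scan for the maximum value.
Maximum arity = 6.

6


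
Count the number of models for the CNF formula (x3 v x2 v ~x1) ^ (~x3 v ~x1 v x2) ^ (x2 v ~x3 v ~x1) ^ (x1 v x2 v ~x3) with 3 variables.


Enumerate all 8 truth assignments over 3 variables.
Test each against every clause.
Satisfying assignments found: 5.

5


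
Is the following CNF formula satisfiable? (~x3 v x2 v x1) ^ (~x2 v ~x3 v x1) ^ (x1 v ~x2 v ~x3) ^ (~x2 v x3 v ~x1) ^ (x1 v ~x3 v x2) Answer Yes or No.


Check all 8 possible truth assignments.
Number of satisfying assignments found: 5.
The formula is satisfiable.

Yes


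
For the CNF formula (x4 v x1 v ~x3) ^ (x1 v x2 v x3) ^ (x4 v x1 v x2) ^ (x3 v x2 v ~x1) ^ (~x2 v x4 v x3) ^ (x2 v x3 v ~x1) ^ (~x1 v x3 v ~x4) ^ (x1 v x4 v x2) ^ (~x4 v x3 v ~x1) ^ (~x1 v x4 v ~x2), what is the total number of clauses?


Each group enclosed in parentheses joined by ^ is one clause.
Counting the conjuncts: 10 clauses.

10


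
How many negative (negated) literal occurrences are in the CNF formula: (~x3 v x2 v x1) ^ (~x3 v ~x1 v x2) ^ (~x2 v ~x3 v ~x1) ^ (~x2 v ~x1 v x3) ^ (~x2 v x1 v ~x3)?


Scan each clause for negated literals.
Clause 1: 1 negative; Clause 2: 2 negative; Clause 3: 3 negative; Clause 4: 2 negative; Clause 5: 2 negative.
Total negative literal occurrences = 10.

10


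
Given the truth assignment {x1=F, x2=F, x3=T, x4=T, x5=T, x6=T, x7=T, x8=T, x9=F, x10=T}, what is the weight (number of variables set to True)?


The weight is the number of variables assigned True.
True variables: x3, x4, x5, x6, x7, x8, x10.
Weight = 7.

7


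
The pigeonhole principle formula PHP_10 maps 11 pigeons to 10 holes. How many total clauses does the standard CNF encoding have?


The PHP encoding has two parts:
1) At-least-one-hole clauses: 11 (one per pigeon, each with 10 literals).
2) At-most-one-pigeon-per-hole clauses: 10 holes * C(11,2) = 10 * 55 = 550.
Total clauses = 11 + 550 = 561.

561


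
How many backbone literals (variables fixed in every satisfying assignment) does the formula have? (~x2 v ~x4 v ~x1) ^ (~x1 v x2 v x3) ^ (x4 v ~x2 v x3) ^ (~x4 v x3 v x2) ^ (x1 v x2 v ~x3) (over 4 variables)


Find all satisfying assignments: 7 model(s).
Check which variables have the same value in every model.
No variable is fixed across all models.
Backbone size = 0.

0


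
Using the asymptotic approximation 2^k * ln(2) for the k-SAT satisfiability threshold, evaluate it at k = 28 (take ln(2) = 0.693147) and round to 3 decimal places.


Using the asymptotic formula: threshold ~ 2^k * ln(2).
2^28 = 268435456.
268435456 * 0.693147 = 186065231.02.

186065231.02


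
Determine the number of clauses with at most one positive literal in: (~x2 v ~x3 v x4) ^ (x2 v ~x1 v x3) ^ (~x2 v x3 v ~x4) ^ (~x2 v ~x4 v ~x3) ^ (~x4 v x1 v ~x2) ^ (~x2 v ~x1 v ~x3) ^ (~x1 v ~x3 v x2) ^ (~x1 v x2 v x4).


A Horn clause has at most one positive literal.
Clause 1: 1 positive lit(s) -> Horn
Clause 2: 2 positive lit(s) -> not Horn
Clause 3: 1 positive lit(s) -> Horn
Clause 4: 0 positive lit(s) -> Horn
Clause 5: 1 positive lit(s) -> Horn
Clause 6: 0 positive lit(s) -> Horn
Clause 7: 1 positive lit(s) -> Horn
Clause 8: 2 positive lit(s) -> not Horn
Total Horn clauses = 6.

6


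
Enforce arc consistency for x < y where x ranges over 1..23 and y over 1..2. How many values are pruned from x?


For the constraint x < y, x needs a supporting value in y's domain.
x can be at most 1 (one less than y's maximum).
Valid x values from domain: 1 out of 23.
Pruned = 23 - 1 = 22.

22


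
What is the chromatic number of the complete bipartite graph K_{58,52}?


K_{58,52} is bipartite by definition: the two parts are independent sets, with every edge crossing between them.
Color all vertices in one part with color 1 and all vertices in the other part with color 2.
Since the graph has at least one edge, one color does not suffice.
Chromatic number = 2.

2


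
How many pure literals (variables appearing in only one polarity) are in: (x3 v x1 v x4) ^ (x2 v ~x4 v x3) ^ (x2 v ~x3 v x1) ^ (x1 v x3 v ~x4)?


A pure literal appears in only one polarity across all clauses.
Pure literals: x1 (positive only), x2 (positive only).
Count = 2.

2


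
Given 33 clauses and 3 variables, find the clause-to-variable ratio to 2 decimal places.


Clause-to-variable ratio = clauses / variables.
33 / 3 = 11.0.

11.0


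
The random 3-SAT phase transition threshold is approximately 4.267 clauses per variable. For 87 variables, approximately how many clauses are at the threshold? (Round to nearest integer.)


The 3-SAT phase transition occurs at approximately 4.267 clauses per variable.
m = 4.267 * 87 = 371.229.
Rounded to nearest integer: 371.

371


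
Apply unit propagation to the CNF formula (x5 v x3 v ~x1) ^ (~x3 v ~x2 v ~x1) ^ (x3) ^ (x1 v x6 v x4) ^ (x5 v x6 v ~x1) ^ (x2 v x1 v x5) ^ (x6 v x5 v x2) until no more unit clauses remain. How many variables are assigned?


Unit propagation repeatedly assigns the literal in any unit clause, then simplifies.
Assignments in order: x3 = T.
No further unit clauses remain.
Total variables assigned = 1.

1


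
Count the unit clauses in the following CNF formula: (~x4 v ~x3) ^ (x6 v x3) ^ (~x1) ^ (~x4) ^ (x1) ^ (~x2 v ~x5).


A unit clause contains exactly one literal.
Unit clauses found: (~x1), (~x4), (x1).
Count = 3.

3


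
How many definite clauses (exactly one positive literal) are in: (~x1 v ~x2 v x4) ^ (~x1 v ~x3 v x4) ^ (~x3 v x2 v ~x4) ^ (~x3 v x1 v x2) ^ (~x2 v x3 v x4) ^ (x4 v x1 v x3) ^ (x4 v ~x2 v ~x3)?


A definite clause has exactly one positive literal.
Clause 1: 1 positive -> definite
Clause 2: 1 positive -> definite
Clause 3: 1 positive -> definite
Clause 4: 2 positive -> not definite
Clause 5: 2 positive -> not definite
Clause 6: 3 positive -> not definite
Clause 7: 1 positive -> definite
Definite clause count = 4.

4


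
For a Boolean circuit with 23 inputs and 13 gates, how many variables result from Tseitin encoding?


The Tseitin transformation introduces one auxiliary variable per gate.
Total variables = inputs + gates = 23 + 13 = 36.

36


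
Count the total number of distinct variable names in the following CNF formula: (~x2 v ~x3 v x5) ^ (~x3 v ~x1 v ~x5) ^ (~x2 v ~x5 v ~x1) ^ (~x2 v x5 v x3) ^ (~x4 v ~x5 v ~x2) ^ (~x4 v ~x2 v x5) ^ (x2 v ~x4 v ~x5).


Identify each distinct variable in the formula.
Variables found: x1, x2, x3, x4, x5.
Total distinct variables = 5.

5


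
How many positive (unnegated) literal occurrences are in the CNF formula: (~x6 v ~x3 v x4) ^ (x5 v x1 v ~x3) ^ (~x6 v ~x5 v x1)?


Scan each clause for unnegated literals.
Clause 1: 1 positive; Clause 2: 2 positive; Clause 3: 1 positive.
Total positive literal occurrences = 4.

4


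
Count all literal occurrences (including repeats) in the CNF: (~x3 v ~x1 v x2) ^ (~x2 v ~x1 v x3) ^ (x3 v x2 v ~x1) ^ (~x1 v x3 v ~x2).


Clause lengths: 3, 3, 3, 3.
Sum = 3 + 3 + 3 + 3 = 12.

12


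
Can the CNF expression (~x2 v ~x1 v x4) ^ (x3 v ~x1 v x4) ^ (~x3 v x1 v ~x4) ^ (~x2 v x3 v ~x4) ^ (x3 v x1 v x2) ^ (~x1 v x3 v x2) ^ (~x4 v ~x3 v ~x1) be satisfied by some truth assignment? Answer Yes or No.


Check all 16 possible truth assignments.
Number of satisfying assignments found: 4.
The formula is satisfiable.

Yes


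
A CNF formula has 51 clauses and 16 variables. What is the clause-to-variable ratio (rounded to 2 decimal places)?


Clause-to-variable ratio = clauses / variables.
51 / 16 = 3.19.

3.19


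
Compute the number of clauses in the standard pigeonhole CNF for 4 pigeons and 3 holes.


The PHP encoding has two parts:
1) At-least-one-hole clauses: 4 (one per pigeon, each with 3 literals).
2) At-most-one-pigeon-per-hole clauses: 3 holes * C(4,2) = 3 * 6 = 18.
Total clauses = 4 + 18 = 22.

22


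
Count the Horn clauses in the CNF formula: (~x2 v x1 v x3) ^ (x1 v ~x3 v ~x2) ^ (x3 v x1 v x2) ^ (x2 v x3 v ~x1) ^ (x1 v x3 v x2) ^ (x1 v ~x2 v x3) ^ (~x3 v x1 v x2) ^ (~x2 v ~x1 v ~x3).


A Horn clause has at most one positive literal.
Clause 1: 2 positive lit(s) -> not Horn
Clause 2: 1 positive lit(s) -> Horn
Clause 3: 3 positive lit(s) -> not Horn
Clause 4: 2 positive lit(s) -> not Horn
Clause 5: 3 positive lit(s) -> not Horn
Clause 6: 2 positive lit(s) -> not Horn
Clause 7: 2 positive lit(s) -> not Horn
Clause 8: 0 positive lit(s) -> Horn
Total Horn clauses = 2.

2


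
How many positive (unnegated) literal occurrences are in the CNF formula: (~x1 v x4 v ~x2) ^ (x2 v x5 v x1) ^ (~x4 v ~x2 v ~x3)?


Scan each clause for unnegated literals.
Clause 1: 1 positive; Clause 2: 3 positive; Clause 3: 0 positive.
Total positive literal occurrences = 4.

4


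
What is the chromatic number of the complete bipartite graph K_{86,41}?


K_{86,41} is bipartite by definition: the two parts are independent sets, with every edge crossing between them.
Color all vertices in one part with color 1 and all vertices in the other part with color 2.
Since the graph has at least one edge, one color does not suffice.
Chromatic number = 2.

2


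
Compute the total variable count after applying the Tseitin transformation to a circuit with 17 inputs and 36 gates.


The Tseitin transformation introduces one auxiliary variable per gate.
Total variables = inputs + gates = 17 + 36 = 53.

53


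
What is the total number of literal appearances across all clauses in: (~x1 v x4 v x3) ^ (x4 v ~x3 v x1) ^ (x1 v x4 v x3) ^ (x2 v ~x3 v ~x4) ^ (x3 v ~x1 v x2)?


Clause lengths: 3, 3, 3, 3, 3.
Sum = 3 + 3 + 3 + 3 + 3 = 15.

15


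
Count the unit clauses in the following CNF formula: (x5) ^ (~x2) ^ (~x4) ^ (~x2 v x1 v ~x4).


A unit clause contains exactly one literal.
Unit clauses found: (x5), (~x2), (~x4).
Count = 3.

3


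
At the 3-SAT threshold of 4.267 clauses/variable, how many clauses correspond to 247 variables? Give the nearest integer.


The 3-SAT phase transition occurs at approximately 4.267 clauses per variable.
m = 4.267 * 247 = 1053.949.
Rounded to nearest integer: 1054.

1054


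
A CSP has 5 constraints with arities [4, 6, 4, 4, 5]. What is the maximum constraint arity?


The arities are: 4, 6, 4, 4, 5.
Scan for the maximum value.
Maximum arity = 6.

6


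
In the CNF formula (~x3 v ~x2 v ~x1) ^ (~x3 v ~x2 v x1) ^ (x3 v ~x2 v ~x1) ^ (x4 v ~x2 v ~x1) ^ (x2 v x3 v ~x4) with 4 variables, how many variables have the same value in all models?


Find all satisfying assignments: 8 model(s).
Check which variables have the same value in every model.
No variable is fixed across all models.
Backbone size = 0.

0


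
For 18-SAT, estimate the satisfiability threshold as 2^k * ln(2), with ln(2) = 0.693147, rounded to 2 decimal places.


Using the asymptotic formula: threshold ~ 2^k * ln(2).
2^18 = 262144.
262144 * 0.693147 = 181704.33.

181704.33


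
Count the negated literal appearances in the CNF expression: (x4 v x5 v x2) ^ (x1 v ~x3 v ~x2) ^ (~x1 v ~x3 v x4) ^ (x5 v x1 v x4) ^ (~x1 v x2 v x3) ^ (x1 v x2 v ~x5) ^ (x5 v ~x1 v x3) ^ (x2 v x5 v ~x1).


Scan each clause for negated literals.
Clause 1: 0 negative; Clause 2: 2 negative; Clause 3: 2 negative; Clause 4: 0 negative; Clause 5: 1 negative; Clause 6: 1 negative; Clause 7: 1 negative; Clause 8: 1 negative.
Total negative literal occurrences = 8.

8


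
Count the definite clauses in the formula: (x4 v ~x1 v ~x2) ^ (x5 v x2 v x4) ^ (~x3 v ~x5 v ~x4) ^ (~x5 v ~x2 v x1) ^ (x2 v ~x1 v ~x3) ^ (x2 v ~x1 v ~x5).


A definite clause has exactly one positive literal.
Clause 1: 1 positive -> definite
Clause 2: 3 positive -> not definite
Clause 3: 0 positive -> not definite
Clause 4: 1 positive -> definite
Clause 5: 1 positive -> definite
Clause 6: 1 positive -> definite
Definite clause count = 4.

4
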